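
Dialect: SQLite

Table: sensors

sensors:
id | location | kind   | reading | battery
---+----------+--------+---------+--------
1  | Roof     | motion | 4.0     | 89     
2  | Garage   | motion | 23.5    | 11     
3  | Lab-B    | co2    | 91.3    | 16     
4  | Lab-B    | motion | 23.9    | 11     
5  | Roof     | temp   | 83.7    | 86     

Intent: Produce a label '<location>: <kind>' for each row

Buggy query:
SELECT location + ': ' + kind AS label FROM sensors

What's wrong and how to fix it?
Bug: SQLite uses || for string concatenation; + coerces text to numbers (yielding 0)

Fix: Use the || operator for string concatenation

Corrected query:
SELECT location || ': ' || kind AS label FROM sensors

Result:
label         
--------------
Roof: motion  
Garage: motion
Lab-B: co2    
Lab-B: motion 
Roof: temp    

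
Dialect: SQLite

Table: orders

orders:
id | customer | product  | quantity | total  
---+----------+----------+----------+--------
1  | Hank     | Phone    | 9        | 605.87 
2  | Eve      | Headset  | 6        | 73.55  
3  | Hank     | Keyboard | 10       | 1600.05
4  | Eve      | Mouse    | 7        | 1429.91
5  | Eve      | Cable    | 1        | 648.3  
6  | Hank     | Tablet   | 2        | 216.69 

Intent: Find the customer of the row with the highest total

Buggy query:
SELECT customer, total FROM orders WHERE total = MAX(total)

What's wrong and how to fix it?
Bug: MAX(total) is an aggregate and cannot be used directly in WHERE

Fix: Wrap MAX in a scalar subquery so WHERE compares against a single value

Corrected query:
SELECT customer, total FROM orders WHERE total = (SELECT MAX(total) FROM orders)

Result:
customer | total  
---------+--------
Hank     | 1600.05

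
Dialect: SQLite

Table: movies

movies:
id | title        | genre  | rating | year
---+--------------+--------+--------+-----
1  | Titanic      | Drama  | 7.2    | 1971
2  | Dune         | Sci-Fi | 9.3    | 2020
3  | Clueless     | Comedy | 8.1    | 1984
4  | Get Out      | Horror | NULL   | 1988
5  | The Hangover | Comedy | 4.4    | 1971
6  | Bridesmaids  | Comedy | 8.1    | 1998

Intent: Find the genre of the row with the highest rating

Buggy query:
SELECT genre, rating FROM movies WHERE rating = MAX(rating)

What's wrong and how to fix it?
Bug: WHERE is evaluated per row; an aggregate over the whole table isn't defined there

Fix: Wrap MAX in a scalar subquery so WHERE compares against a single value

Corrected query:
SELECT genre, rating FROM movies WHERE rating = (SELECT MAX(rating) FROM movies)

Result:
genre  | rating
-------+-------
Sci-Fi | 9.3   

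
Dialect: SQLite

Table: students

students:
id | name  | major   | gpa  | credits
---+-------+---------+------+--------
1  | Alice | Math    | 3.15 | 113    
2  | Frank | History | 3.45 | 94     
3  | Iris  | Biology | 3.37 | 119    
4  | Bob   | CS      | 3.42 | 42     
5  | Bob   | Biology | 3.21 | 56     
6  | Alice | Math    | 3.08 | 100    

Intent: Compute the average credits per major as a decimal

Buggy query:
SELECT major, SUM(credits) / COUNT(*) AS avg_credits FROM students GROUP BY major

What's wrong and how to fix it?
Bug: SUM(credits) and COUNT(*) are both integers; the division truncates the fractional part

Fix: Multiply by 1.0 (or CAST to REAL) to force floating-point division

Corrected query:
SELECT major, SUM(credits) * 1.0 / COUNT(*) AS avg_credits FROM students GROUP BY major

Result:
major   | avg_credits
--------+------------
Biology | 87.5       
CS      | 42         
History | 94         
Math    | 106.5      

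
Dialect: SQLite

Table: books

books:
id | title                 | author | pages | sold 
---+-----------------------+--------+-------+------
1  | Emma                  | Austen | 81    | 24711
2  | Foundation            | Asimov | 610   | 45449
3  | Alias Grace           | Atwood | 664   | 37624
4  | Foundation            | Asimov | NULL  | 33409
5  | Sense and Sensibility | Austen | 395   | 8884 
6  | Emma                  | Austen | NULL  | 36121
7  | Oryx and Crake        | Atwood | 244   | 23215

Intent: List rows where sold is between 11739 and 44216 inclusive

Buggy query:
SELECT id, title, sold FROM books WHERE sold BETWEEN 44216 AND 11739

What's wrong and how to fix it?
Bug: The bounds are reversed; BETWEEN a AND b requires a <= b to match anything

Fix: Swap the bounds so the smaller value comes first

Corrected query:
SELECT id, title, sold FROM books WHERE sold BETWEEN 11739 AND 44216

Result:
id | title          | sold 
---+----------------+------
1  | Emma           | 24711
3  | Alias Grace    | 37624
4  | Foundation     | 33409
6  | Emma           | 36121
7  | Oryx and Crake | 23215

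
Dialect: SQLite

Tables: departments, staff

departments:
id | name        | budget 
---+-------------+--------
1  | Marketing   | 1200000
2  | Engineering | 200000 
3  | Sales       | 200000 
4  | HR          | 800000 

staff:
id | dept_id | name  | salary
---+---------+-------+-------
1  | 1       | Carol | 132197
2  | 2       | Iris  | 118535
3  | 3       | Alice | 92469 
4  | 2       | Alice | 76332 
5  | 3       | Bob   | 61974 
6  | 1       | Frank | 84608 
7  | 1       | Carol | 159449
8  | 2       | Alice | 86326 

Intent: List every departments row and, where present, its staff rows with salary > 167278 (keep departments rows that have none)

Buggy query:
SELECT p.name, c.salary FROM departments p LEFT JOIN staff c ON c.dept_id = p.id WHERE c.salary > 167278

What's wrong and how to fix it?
Bug: Filtering c.salary in WHERE discards the NULL rows produced by LEFT JOIN, turning it into an inner join

Fix: Put 'c.salary > 167278' in the JOIN's ON clause instead of WHERE

Corrected query:
SELECT p.name, c.salary FROM departments p LEFT JOIN staff c ON c.dept_id = p.id AND c.salary > 167278

Result:
name        | salary
------------+-------
Marketing   | NULL  
Engineering | NULL  
Sales       | NULL  
HR          | NULL  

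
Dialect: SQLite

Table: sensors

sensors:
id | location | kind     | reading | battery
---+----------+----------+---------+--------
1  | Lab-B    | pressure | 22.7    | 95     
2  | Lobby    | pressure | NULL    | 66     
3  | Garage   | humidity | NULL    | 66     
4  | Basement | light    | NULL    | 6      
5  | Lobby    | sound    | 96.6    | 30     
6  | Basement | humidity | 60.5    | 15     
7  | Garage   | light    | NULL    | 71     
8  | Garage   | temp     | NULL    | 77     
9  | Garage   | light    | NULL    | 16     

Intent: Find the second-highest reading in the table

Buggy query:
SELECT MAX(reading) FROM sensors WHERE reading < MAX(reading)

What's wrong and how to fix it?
Bug: The inner MAX is an aggregate inside WHERE, which is not allowed

Fix: Compute the overall MAX in a subquery, then take MAX of rows below it

Corrected query:
SELECT MAX(reading) FROM sensors WHERE reading < (SELECT MAX(reading) FROM sensors)

Result:
MAX(reading)
------------
60.5        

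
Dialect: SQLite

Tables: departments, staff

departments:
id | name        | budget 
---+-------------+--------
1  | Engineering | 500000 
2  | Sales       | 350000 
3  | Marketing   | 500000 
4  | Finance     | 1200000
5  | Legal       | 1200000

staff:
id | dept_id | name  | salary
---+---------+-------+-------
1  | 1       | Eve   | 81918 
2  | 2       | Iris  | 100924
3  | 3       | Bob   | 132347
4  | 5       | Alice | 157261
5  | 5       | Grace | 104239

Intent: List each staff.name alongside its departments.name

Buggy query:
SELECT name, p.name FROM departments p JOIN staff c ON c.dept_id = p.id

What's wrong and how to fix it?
Bug: Both tables have a 'name' column; the unqualified reference is ambiguous

Fix: Prefix ambiguous columns with the table alias

Corrected query:
SELECT c.name, p.name FROM departments p JOIN staff c ON c.dept_id = p.id

Result:
name  | name       
------+------------
Eve   | Engineering
Iris  | Sales      
Bob   | Marketing  
Alice | Legal      
Grace | Legal      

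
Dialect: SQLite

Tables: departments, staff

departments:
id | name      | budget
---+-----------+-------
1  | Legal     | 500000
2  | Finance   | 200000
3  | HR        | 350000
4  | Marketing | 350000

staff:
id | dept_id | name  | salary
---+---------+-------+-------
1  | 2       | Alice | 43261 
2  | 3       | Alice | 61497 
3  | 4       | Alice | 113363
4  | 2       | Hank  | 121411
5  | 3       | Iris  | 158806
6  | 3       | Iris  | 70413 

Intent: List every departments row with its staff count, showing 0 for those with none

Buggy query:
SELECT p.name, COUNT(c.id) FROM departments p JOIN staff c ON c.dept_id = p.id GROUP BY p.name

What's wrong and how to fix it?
Bug: INNER JOIN drops departments rows that have no matching staff rows

Fix: Use LEFT JOIN so parents without children still appear (COUNT(c.id) gives 0)

Corrected query:
SELECT p.name, COUNT(c.id) FROM departments p LEFT JOIN staff c ON c.dept_id = p.id GROUP BY p.name

Result:
name      | COUNT(c.id)
----------+------------
Finance   | 2          
HR        | 3          
Legal     | 0          
Marketing | 1          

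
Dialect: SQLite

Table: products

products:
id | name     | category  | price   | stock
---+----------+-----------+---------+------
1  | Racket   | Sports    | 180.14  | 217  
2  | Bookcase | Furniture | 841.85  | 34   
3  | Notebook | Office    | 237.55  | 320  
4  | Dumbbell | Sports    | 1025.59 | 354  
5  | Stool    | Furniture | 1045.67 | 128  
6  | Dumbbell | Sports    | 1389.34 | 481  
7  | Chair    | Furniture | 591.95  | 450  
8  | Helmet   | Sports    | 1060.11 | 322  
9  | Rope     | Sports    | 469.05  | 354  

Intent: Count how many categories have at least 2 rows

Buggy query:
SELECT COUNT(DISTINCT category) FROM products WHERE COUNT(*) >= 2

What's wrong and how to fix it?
Bug: WHERE filters individual rows, not groups, so a group-level COUNT is invalid there

Fix: Use a subquery that GROUPs and filters with HAVING, then count its rows

Corrected query:
SELECT COUNT(*) FROM (SELECT category FROM products GROUP BY category HAVING COUNT(*) >= 2)

Result:
COUNT(*)
--------
2       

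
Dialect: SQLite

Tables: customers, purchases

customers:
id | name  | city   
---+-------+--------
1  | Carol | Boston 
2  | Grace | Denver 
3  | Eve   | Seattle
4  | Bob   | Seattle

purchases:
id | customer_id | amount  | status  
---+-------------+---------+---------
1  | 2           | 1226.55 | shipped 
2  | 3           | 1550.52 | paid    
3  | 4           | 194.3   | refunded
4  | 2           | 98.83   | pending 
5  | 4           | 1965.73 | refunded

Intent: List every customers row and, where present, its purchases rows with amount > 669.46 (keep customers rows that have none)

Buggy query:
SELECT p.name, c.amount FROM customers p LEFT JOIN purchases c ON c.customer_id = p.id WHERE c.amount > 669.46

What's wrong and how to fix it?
Bug: Filtering c.amount in WHERE discards the NULL rows produced by LEFT JOIN, turning it into an inner join

Fix: Put 'c.amount > 669.46' in the JOIN's ON clause instead of WHERE

Corrected query:
SELECT p.name, c.amount FROM customers p LEFT JOIN purchases c ON c.customer_id = p.id AND c.amount > 669.46

Result:
name  | amount 
------+--------
Carol | NULL   
Grace | 1226.55
Eve   | 1550.52
Bob   | 1965.73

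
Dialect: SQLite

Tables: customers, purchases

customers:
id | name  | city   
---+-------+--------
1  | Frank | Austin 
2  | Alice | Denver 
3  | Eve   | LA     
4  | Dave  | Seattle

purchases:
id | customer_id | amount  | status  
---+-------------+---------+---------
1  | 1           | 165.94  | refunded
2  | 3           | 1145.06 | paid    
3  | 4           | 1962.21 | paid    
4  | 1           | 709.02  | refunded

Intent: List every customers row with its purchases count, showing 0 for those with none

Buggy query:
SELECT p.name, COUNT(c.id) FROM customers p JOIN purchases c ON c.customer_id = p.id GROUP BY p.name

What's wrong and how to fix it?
Bug: INNER JOIN drops customers rows that have no matching purchases rows

Fix: Use LEFT JOIN so parents without children still appear (COUNT(c.id) gives 0)

Corrected query:
SELECT p.name, COUNT(c.id) FROM customers p LEFT JOIN purchases c ON c.customer_id = p.id GROUP BY p.name

Result:
name  | COUNT(c.id)
------+------------
Alice | 0          
Dave  | 1          
Eve   | 1          
Frank | 2          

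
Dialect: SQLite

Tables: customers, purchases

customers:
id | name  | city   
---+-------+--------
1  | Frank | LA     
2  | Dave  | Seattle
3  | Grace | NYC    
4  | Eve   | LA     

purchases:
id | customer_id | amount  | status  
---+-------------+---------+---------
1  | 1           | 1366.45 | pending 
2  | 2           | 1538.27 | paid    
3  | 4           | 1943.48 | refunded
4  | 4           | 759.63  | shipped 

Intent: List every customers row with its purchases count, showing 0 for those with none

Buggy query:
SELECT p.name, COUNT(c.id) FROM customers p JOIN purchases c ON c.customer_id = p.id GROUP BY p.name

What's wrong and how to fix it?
Bug: INNER JOIN drops customers rows that have no matching purchases rows

Fix: Switch to LEFT JOIN to retain unmatched parent rows

Corrected query:
SELECT p.name, COUNT(c.id) FROM customers p LEFT JOIN purchases c ON c.customer_id = p.id GROUP BY p.name

Result:
name  | COUNT(c.id)
------+------------
Dave  | 1          
Eve   | 2          
Frank | 1          
Grace | 0          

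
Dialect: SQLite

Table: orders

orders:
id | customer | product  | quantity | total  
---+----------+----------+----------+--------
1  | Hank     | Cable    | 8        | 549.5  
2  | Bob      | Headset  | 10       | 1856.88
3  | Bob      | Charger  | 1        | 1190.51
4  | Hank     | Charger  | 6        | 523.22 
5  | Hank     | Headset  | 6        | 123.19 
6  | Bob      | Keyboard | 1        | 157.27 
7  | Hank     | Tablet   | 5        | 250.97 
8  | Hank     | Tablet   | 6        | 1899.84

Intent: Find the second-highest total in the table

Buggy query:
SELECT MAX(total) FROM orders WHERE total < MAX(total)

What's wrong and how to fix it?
Bug: The inner MAX is an aggregate inside WHERE, which is not allowed

Fix: Compute the overall MAX in a subquery, then take MAX of rows below it

Corrected query:
SELECT MAX(total) FROM orders WHERE total < (SELECT MAX(total) FROM orders)

Result:
MAX(total)
----------
1856.88   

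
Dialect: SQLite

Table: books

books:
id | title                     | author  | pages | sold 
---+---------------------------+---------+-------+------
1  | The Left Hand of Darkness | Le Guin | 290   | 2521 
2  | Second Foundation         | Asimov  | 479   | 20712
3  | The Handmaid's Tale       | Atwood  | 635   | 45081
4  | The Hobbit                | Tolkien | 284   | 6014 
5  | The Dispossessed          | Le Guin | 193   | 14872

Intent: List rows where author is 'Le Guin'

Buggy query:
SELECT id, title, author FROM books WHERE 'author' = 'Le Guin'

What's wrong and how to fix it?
Bug: 'author' in single quotes is a string literal, not the column; the comparison is literal-vs-literal and never true

Fix: Remove the quotes around the column name (or use double quotes for an identifier)

Corrected query:
SELECT id, title, author FROM books WHERE author = 'Le Guin'

Result:
id | title                     | author 
---+---------------------------+--------
1  | The Left Hand of Darkness | Le Guin
5  | The Dispossessed          | Le Guin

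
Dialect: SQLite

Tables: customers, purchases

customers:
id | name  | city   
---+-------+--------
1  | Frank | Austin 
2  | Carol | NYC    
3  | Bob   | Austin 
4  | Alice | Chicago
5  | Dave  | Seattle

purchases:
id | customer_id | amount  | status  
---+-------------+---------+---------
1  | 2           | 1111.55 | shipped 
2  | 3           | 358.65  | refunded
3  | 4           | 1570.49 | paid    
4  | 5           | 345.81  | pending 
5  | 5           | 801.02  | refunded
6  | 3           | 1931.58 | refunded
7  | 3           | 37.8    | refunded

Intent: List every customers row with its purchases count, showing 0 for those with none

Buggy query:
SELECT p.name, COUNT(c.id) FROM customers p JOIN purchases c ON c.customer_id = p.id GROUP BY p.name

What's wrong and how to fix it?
Bug: An inner join excludes parents with zero children

Fix: Use LEFT JOIN so parents without children still appear (COUNT(c.id) gives 0)

Corrected query:
SELECT p.name, COUNT(c.id) FROM customers p LEFT JOIN purchases c ON c.customer_id = p.id GROUP BY p.name

Result:
name  | COUNT(c.id)
------+------------
Alice | 1          
Bob   | 3          
Carol | 1          
Dave  | 2          
Frank | 0          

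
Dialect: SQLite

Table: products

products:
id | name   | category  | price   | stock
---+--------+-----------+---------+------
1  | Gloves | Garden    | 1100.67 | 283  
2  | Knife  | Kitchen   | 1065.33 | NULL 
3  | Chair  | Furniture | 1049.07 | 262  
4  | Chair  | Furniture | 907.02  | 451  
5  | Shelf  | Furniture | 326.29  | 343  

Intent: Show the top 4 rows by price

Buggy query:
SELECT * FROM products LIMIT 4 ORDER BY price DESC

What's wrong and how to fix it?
Bug: ORDER BY cannot follow LIMIT; LIMIT is the final clause

Fix: Sort with ORDER BY, then apply LIMIT

Corrected query:
SELECT * FROM products ORDER BY price DESC LIMIT 4

Result:
id | name   | category  | price   | stock
---+--------+-----------+---------+------
1  | Gloves | Garden    | 1100.67 | 283  
2  | Knife  | Kitchen   | 1065.33 | NULL 
3  | Chair  | Furniture | 1049.07 | 262  
4  | Chair  | Furniture | 907.02  | 451  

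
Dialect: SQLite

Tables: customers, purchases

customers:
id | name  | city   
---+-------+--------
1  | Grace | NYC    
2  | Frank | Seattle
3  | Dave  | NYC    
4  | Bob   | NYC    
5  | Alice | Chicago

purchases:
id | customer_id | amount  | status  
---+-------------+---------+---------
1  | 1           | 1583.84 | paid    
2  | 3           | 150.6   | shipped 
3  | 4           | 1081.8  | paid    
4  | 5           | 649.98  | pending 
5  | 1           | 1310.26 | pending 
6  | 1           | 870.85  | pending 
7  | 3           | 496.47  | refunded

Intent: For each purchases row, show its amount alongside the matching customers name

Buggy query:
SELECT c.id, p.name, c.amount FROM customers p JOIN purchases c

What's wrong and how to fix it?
Bug: JOIN with no ON clause produces a cartesian product; every purchases row pairs with every customers row

Fix: Specify the join condition linking the foreign key to the parent id

Corrected query:
SELECT c.id, p.name, c.amount FROM customers p JOIN purchases c ON c.customer_id = p.id

Result:
id | name  | amount 
---+-------+--------
1  | Grace | 1583.84
2  | Dave  | 150.6  
3  | Bob   | 1081.8 
4  | Alice | 649.98 
5  | Grace | 1310.26
6  | Grace | 870.85 
7  | Dave  | 496.47 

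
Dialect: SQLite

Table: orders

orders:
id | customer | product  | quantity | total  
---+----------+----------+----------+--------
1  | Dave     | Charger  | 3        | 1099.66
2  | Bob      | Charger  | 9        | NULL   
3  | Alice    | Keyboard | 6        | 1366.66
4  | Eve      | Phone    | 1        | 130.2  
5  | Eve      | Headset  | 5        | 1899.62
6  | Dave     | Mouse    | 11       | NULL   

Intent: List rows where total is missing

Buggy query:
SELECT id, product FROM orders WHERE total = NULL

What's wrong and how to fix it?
Bug: Comparing to NULL with '=' never matches; NULL = NULL is unknown, not true

Fix: Use IS NULL to test for NULL

Corrected query:
SELECT id, product FROM orders WHERE total IS NULL

Result:
id | product
---+--------
2  | Charger
6  | Mouse  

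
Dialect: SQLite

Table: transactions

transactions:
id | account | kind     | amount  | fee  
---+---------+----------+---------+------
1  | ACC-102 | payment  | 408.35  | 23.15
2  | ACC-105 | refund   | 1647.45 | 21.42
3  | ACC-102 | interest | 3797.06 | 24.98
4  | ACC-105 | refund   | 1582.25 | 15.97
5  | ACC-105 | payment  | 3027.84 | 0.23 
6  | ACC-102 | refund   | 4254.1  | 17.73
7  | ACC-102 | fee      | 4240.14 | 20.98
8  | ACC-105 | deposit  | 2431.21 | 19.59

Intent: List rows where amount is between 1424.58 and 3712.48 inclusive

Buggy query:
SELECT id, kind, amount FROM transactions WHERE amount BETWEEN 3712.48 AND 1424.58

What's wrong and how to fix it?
Bug: The bounds are reversed; BETWEEN a AND b requires a <= b to match anything

Fix: Write BETWEEN 1424.58 AND 3712.48

Corrected query:
SELECT id, kind, amount FROM transactions WHERE amount BETWEEN 1424.58 AND 3712.48

Result:
id | kind    | amount 
---+---------+--------
2  | refund  | 1647.45
4  | refund  | 1582.25
5  | payment | 3027.84
8  | deposit | 2431.21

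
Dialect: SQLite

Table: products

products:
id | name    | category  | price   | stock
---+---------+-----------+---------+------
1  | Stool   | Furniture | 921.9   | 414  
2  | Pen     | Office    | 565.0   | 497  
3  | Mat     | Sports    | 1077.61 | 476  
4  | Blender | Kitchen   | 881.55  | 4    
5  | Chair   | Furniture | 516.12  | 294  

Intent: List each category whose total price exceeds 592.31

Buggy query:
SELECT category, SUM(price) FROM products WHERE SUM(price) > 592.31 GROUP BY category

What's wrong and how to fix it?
Bug: SUM(price) is an aggregate, but WHERE filters rows before aggregation

Fix: Use HAVING (which filters groups after aggregation) instead of WHERE

Corrected query:
SELECT category, SUM(price) FROM products GROUP BY category HAVING SUM(price) > 592.31

Result:
category  | SUM(price)
----------+-----------
Furniture | 1438.02   
Kitchen   | 881.55    
Sports    | 1077.61   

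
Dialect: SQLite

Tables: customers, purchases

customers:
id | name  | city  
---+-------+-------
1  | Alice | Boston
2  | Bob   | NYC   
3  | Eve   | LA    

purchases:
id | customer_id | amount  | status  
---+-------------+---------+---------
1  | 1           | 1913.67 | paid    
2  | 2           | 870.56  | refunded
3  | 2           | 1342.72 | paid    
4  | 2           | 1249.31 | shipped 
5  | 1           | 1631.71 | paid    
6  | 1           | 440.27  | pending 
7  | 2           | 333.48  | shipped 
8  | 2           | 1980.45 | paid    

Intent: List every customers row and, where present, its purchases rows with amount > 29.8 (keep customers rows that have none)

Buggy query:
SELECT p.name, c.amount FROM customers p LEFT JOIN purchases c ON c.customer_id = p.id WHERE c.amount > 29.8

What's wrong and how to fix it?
Bug: Filtering c.amount in WHERE discards the NULL rows produced by LEFT JOIN, turning it into an inner join

Fix: Put 'c.amount > 29.8' in the JOIN's ON clause instead of WHERE

Corrected query:
SELECT p.name, c.amount FROM customers p LEFT JOIN purchases c ON c.customer_id = p.id AND c.amount > 29.8

Result:
name  | amount 
------+--------
Alice | 440.27 
Alice | 1631.71
Alice | 1913.67
Bob   | 333.48 
Bob   | 870.56 
Bob   | 1249.31
Bob   | 1342.72
Bob   | 1980.45
Eve   | NULL   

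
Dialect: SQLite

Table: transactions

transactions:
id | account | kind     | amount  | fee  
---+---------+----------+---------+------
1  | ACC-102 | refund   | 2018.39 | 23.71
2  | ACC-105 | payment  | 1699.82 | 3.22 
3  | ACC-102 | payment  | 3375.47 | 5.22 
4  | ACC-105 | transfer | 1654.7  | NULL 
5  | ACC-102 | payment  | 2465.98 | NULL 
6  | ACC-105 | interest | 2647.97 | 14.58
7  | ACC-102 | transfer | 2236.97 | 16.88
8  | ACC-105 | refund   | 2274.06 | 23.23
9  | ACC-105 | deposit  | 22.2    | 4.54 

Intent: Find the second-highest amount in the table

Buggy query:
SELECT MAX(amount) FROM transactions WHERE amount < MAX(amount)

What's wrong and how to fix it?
Bug: The inner MAX is an aggregate inside WHERE, which is not allowed

Fix: Compute the overall MAX in a subquery, then take MAX of rows below it

Corrected query:
SELECT MAX(amount) FROM transactions WHERE amount < (SELECT MAX(amount) FROM transactions)

Result:
MAX(amount)
-----------
2647.97    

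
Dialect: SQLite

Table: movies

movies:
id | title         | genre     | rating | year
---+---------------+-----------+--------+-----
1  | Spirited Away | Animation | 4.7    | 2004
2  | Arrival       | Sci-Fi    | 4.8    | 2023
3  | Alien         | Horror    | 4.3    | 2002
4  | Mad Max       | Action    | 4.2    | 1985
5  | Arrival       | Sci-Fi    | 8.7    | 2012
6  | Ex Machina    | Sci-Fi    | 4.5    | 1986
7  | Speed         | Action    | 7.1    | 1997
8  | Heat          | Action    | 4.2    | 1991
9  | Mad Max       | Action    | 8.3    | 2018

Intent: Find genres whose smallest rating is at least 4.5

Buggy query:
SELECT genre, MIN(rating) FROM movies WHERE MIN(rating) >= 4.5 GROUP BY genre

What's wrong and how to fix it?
Bug: MIN() in WHERE is a misuse of aggregate

Fix: Replace WHERE with HAVING after the GROUP BY

Corrected query:
SELECT genre, MIN(rating) FROM movies GROUP BY genre HAVING MIN(rating) >= 4.5

Result:
genre     | MIN(rating)
----------+------------
Animation | 4.7        
Sci-Fi    | 4.5        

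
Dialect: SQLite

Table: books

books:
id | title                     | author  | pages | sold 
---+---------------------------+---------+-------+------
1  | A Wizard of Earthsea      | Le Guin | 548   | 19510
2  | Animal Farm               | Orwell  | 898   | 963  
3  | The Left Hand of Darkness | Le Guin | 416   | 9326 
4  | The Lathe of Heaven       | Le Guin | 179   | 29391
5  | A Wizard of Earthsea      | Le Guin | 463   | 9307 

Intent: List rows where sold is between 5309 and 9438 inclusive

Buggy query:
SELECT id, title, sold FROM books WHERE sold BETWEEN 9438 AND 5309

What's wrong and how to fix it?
Bug: The bounds are reversed; BETWEEN a AND b requires a <= b to match anything

Fix: Write BETWEEN 5309 AND 9438

Corrected query:
SELECT id, title, sold FROM books WHERE sold BETWEEN 5309 AND 9438

Result:
id | title                     | sold
---+---------------------------+-----
3  | The Left Hand of Darkness | 9326
5  | A Wizard of Earthsea      | 9307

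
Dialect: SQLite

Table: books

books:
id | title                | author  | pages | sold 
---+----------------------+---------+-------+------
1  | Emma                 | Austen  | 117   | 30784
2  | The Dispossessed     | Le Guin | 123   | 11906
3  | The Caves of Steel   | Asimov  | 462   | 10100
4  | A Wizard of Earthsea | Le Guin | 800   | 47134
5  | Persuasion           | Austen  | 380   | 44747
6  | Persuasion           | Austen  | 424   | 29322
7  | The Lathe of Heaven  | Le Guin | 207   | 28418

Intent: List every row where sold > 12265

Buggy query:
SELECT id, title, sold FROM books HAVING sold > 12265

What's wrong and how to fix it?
Bug: HAVING filters the output of aggregation, but this query has no GROUP BY and no aggregate functions, so SQLite rejects it (HAVING clause on a non-aggregate query); the condition here is per row

Fix: Replace HAVING with WHERE since the condition applies to individual rows

Corrected query:
SELECT id, title, sold FROM books WHERE sold > 12265

Result:
id | title                | sold 
---+----------------------+------
1  | Emma                 | 30784
4  | A Wizard of Earthsea | 47134
5  | Persuasion           | 44747
6  | Persuasion           | 29322
7  | The Lathe of Heaven  | 28418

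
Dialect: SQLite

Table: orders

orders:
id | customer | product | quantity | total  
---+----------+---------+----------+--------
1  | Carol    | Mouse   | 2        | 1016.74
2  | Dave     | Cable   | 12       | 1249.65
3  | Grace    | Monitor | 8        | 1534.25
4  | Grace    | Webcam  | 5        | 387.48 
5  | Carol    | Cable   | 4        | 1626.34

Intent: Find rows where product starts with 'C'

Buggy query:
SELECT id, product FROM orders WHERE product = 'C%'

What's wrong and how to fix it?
Bug: '=' compares the literal string including the % character; pattern matching needs LIKE

Fix: Replace '=' with LIKE so 'C%' is treated as a pattern

Corrected query:
SELECT id, product FROM orders WHERE product LIKE 'C%'

Result:
id | product
---+--------
2  | Cable  
5  | Cable  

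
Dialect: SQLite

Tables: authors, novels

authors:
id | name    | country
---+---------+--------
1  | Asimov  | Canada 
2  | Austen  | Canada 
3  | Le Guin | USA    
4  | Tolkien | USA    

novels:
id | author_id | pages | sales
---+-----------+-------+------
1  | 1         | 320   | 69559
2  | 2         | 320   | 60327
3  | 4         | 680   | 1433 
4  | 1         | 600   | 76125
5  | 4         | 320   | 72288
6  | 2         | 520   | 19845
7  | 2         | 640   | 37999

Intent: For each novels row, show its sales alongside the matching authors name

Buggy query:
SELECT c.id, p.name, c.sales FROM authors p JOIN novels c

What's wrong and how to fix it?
Bug: Missing join condition: each novels row is matched to all authors rows instead of just its own

Fix: Add ON c.author_id = p.id to the JOIN

Corrected query:
SELECT c.id, p.name, c.sales FROM authors p JOIN novels c ON c.author_id = p.id

Result:
id | name    | sales
---+---------+------
1  | Asimov  | 69559
2  | Austen  | 60327
3  | Tolkien | 1433 
4  | Asimov  | 76125
5  | Tolkien | 72288
6  | Austen  | 19845
7  | Austen  | 37999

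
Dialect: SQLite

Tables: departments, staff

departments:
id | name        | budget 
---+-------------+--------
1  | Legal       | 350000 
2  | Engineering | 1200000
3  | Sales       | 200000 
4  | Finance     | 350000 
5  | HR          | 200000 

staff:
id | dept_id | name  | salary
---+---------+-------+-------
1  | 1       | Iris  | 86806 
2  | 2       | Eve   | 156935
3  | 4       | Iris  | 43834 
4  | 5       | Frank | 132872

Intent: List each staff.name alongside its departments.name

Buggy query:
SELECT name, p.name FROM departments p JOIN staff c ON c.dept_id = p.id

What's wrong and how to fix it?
Bug: Both tables have a 'name' column; the unqualified reference is ambiguous

Fix: Prefix ambiguous columns with the table alias

Corrected query:
SELECT c.name, p.name FROM departments p JOIN staff c ON c.dept_id = p.id

Result:
name  | name       
------+------------
Iris  | Legal      
Eve   | Engineering
Iris  | Finance    
Frank | HR         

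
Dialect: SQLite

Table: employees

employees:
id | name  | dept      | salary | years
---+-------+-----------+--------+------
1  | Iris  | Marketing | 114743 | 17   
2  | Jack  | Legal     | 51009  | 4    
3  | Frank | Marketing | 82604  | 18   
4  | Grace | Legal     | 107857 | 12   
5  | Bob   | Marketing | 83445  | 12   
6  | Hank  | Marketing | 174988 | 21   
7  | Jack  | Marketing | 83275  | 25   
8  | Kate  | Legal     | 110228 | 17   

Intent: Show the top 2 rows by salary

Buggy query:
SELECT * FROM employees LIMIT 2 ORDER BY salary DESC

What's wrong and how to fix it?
Bug: LIMIT must come after ORDER BY

Fix: Sort with ORDER BY, then apply LIMIT

Corrected query:
SELECT * FROM employees ORDER BY salary DESC LIMIT 2

Result:
id | name | dept      | salary | years
---+------+-----------+--------+------
6  | Hank | Marketing | 174988 | 21   
1  | Iris | Marketing | 114743 | 17   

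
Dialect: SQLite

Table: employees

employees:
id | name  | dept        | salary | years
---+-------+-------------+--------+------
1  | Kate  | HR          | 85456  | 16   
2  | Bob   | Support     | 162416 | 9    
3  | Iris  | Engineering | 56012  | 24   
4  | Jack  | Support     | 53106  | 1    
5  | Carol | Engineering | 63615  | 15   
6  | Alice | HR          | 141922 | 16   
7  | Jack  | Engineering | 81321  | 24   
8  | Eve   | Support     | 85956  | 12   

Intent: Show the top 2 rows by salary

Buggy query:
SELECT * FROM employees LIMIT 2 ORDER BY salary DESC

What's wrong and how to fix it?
Bug: ORDER BY cannot follow LIMIT; LIMIT is the final clause

Fix: Swap the clauses: ORDER BY first, then LIMIT

Corrected query:
SELECT * FROM employees ORDER BY salary DESC LIMIT 2

Result:
id | name  | dept    | salary | years
---+-------+---------+--------+------
2  | Bob   | Support | 162416 | 9    
6  | Alice | HR      | 141922 | 16   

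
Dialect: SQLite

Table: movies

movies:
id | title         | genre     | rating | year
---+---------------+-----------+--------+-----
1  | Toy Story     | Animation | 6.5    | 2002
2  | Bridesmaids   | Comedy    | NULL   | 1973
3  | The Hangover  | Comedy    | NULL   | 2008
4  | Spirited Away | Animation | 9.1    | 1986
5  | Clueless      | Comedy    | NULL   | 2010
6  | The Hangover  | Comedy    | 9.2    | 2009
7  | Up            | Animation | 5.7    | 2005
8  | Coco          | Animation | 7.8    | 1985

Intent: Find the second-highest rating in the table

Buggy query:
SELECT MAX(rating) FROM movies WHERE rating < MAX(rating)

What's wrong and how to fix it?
Bug: MAX(rating) on the right of the comparison is an aggregate-in-WHERE error

Fix: Compute the overall MAX in a subquery, then take MAX of rows below it

Corrected query:
SELECT MAX(rating) FROM movies WHERE rating < (SELECT MAX(rating) FROM movies)

Result:
MAX(rating)
-----------
9.1        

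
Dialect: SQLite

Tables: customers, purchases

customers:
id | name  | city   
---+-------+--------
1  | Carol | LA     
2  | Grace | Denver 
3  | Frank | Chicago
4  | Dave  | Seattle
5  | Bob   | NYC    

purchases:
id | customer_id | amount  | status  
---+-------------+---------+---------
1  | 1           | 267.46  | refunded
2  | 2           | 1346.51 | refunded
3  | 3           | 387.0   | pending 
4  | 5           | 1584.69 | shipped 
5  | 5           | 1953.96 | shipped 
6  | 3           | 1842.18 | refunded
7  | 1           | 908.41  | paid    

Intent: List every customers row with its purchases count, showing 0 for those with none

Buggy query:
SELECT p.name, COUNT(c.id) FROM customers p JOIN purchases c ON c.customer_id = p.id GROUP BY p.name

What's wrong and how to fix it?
Bug: INNER JOIN drops customers rows that have no matching purchases rows

Fix: Switch to LEFT JOIN to retain unmatched parent rows

Corrected query:
SELECT p.name, COUNT(c.id) FROM customers p LEFT JOIN purchases c ON c.customer_id = p.id GROUP BY p.name

Result:
name  | COUNT(c.id)
------+------------
Bob   | 2          
Carol | 2          
Dave  | 0          
Frank | 2          
Grace | 1          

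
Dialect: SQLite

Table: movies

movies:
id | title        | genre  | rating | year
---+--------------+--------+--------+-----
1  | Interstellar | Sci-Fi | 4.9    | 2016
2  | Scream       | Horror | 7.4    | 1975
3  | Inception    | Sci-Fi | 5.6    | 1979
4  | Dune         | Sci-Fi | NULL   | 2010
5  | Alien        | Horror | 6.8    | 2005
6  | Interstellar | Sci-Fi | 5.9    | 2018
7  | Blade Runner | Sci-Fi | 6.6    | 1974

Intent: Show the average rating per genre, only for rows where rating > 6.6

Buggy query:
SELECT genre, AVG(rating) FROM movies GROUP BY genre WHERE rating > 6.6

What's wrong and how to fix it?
Bug: WHERE cannot follow GROUP BY

Fix: Move the WHERE clause before GROUP BY

Corrected query:
SELECT genre, AVG(rating) FROM movies WHERE rating > 6.6 GROUP BY genre

Result:
genre  | AVG(rating)
-------+------------
Horror | 7.1        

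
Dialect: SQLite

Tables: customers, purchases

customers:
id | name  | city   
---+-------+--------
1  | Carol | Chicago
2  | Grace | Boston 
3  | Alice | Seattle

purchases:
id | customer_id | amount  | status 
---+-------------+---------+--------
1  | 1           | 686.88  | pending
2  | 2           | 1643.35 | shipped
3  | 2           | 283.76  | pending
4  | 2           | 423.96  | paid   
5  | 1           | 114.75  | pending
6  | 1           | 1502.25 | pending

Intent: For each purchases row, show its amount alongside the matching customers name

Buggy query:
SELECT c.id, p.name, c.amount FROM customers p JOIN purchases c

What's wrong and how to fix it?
Bug: Missing join condition: each purchases row is matched to all customers rows instead of just its own

Fix: Add ON c.customer_id = p.id to the JOIN

Corrected query:
SELECT c.id, p.name, c.amount FROM customers p JOIN purchases c ON c.customer_id = p.id

Result:
id | name  | amount 
---+-------+--------
1  | Carol | 686.88 
2  | Grace | 1643.35
3  | Grace | 283.76 
4  | Grace | 423.96 
5  | Carol | 114.75 
6  | Carol | 1502.25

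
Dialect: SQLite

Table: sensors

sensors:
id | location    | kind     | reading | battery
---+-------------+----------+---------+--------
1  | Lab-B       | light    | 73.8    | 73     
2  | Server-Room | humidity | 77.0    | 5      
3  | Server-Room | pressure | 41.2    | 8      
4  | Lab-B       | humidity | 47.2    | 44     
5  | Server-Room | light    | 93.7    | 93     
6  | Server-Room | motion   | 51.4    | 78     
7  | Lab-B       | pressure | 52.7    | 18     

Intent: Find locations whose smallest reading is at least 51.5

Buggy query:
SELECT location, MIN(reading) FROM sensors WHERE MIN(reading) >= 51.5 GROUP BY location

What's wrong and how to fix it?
Bug: MIN() in WHERE is a misuse of aggregate

Fix: Replace WHERE with HAVING after the GROUP BY

Corrected query:
SELECT location, MIN(reading) FROM sensors GROUP BY location HAVING MIN(reading) >= 51.5

Result:
(no rows)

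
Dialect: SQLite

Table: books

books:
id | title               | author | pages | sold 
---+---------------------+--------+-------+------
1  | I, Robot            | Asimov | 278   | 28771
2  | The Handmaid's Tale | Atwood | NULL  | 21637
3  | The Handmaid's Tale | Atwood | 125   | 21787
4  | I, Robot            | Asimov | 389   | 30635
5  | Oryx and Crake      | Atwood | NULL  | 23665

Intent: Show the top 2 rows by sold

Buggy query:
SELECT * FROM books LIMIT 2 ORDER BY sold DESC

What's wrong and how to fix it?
Bug: ORDER BY cannot follow LIMIT; LIMIT is the final clause

Fix: Sort with ORDER BY, then apply LIMIT

Corrected query:
SELECT * FROM books ORDER BY sold DESC LIMIT 2

Result:
id | title    | author | pages | sold 
---+----------+--------+-------+------
4  | I, Robot | Asimov | 389   | 30635
1  | I, Robot | Asimov | 278   | 28771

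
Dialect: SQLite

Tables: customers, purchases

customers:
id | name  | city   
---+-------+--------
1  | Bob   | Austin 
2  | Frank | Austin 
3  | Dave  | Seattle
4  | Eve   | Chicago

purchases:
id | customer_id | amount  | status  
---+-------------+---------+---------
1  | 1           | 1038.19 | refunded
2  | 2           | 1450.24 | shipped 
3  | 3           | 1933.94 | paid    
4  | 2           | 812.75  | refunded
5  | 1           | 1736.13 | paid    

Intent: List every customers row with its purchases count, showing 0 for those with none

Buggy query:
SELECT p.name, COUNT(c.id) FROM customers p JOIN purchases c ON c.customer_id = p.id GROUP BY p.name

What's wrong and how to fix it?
Bug: INNER JOIN drops customers rows that have no matching purchases rows

Fix: Switch to LEFT JOIN to retain unmatched parent rows

Corrected query:
SELECT p.name, COUNT(c.id) FROM customers p LEFT JOIN purchases c ON c.customer_id = p.id GROUP BY p.name

Result:
name  | COUNT(c.id)
------+------------
Bob   | 2          
Dave  | 1          
Eve   | 0          
Frank | 2          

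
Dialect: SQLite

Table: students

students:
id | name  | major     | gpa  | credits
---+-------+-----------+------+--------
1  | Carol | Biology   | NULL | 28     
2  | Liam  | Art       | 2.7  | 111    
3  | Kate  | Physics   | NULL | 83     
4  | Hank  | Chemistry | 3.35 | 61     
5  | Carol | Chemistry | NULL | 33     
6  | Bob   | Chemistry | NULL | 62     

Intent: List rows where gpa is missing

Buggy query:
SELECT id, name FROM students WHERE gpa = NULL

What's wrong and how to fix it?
Bug: Comparing to NULL with '=' never matches; NULL = NULL is unknown, not true

Fix: Replace '= NULL' with 'IS NULL'

Corrected query:
SELECT id, name FROM students WHERE gpa IS NULL

Result:
id | name 
---+------
1  | Carol
3  | Kate 
5  | Carol
6  | Bob  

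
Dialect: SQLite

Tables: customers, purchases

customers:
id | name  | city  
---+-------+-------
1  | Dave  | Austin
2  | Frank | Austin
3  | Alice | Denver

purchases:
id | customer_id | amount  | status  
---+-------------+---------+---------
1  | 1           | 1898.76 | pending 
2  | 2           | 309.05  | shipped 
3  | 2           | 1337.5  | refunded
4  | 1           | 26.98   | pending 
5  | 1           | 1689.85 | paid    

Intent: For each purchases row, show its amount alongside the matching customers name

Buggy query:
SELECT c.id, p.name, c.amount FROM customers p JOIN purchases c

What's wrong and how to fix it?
Bug: Missing join condition: each purchases row is matched to all customers rows instead of just its own

Fix: Specify the join condition linking the foreign key to the parent id

Corrected query:
SELECT c.id, p.name, c.amount FROM customers p JOIN purchases c ON c.customer_id = p.id

Result:
id | name  | amount 
---+-------+--------
1  | Dave  | 1898.76
2  | Frank | 309.05 
3  | Frank | 1337.5 
4  | Dave  | 26.98  
5  | Dave  | 1689.85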